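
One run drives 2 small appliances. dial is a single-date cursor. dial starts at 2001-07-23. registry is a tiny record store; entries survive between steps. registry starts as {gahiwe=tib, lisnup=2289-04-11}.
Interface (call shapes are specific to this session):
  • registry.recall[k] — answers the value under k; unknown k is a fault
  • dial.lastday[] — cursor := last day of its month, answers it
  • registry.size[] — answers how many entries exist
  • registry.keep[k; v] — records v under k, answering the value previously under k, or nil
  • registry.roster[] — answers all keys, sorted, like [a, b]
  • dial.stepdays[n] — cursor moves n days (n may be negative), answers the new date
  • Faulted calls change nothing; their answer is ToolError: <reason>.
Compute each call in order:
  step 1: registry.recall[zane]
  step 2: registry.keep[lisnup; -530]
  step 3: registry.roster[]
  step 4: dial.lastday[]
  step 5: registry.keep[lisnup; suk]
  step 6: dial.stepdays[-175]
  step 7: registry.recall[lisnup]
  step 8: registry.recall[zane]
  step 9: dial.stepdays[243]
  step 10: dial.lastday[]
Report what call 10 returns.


I try registry.recall on k: zane, → ToolError: no such key zane.
Next I call registry.keep on k: lisnup, v: -530, and observe 2289-04-11.
I try registry.roster, which returns [gahiwe, lisnup].
I try dial.lastday, giving 2001-07-31.
I run registry.keep on k: lisnup, v: suk, — result: -530.
Calling dial.stepdays on n: -175, — result: 2001-02-06.
Invoking registry.recall on k: lisnup, → suk.
I try registry.recall on k: zane, → ToolError: no such key zane.
I invoke dial.stepdays on n: 243, and see 2001-10-07.
I run dial.lastday, and observe 2001-10-31.

Answer: 2001-10-31


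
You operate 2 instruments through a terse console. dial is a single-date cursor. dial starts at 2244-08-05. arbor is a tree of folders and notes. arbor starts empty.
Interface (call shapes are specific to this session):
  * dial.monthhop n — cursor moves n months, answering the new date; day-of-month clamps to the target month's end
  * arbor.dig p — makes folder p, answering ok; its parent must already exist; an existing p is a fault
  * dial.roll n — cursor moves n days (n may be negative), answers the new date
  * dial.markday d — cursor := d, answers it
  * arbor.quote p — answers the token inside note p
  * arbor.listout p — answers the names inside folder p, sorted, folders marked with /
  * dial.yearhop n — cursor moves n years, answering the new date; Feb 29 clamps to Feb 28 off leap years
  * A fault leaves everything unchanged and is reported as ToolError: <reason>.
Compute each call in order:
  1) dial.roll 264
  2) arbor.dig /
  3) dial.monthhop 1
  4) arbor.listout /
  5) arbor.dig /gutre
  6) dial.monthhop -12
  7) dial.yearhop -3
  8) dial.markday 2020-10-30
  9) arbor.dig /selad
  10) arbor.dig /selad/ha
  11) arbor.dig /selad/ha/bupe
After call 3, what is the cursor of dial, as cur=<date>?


Answer: cur=2245-05-26

Derivation:
Next I call dial.roll using n: 264, and see 2245-04-26.
I try arbor.dig using p: /, and see ToolError: exists.
Then dial.monthhop using n: 1: 2245-05-26.
Calling arbor.listout using p: /, and see [].
Then arbor.dig using p: /gutre, yielding ok.
Now I run dial.monthhop using n: -12, yielding 2244-05-26.
I call dial.yearhop using n: -3, — result: 2241-05-26.
I invoke dial.markday using d: 2020-10-30, and observe 2020-10-30.
Then arbor.dig using p: /selad, and get ok.
Using arbor.dig using p: /selad/ha, yielding ok.
I invoke arbor.dig using p: /selad/ha/bupe, — result: ok.


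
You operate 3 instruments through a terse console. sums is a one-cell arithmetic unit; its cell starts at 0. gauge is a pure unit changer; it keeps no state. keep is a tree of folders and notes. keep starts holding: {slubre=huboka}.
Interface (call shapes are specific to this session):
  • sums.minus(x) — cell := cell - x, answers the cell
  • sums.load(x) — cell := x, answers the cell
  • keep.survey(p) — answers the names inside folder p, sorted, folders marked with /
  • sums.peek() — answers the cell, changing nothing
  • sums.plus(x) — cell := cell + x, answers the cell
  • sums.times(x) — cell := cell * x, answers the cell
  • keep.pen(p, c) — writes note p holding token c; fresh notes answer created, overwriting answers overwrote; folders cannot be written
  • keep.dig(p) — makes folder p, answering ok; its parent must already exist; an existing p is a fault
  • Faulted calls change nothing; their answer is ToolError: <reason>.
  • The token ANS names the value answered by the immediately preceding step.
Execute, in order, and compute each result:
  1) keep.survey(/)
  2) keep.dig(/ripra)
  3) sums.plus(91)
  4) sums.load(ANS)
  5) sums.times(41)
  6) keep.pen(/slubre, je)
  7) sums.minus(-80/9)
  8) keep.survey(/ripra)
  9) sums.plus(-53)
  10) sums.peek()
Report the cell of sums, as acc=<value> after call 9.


Step: survey[p: /]
Result: [slubre]
Step: dig[p: /ripra]
Result: ok
Step: plus[x: 91]
Result: 91
Step: load[x: ANS]
Result: 91
Step: times[x: 41]
Result: 3731
Step: pen[p: /slubre; c: je]
Result: overwrote
Step: minus[x: -80/9]
Result: 33659/9
Step: survey[p: /ripra]
Result: []
Step: plus[x: -53]
Result: 33182/9
Step: peek[]
Result: 33182/9

Answer: acc=33182/9


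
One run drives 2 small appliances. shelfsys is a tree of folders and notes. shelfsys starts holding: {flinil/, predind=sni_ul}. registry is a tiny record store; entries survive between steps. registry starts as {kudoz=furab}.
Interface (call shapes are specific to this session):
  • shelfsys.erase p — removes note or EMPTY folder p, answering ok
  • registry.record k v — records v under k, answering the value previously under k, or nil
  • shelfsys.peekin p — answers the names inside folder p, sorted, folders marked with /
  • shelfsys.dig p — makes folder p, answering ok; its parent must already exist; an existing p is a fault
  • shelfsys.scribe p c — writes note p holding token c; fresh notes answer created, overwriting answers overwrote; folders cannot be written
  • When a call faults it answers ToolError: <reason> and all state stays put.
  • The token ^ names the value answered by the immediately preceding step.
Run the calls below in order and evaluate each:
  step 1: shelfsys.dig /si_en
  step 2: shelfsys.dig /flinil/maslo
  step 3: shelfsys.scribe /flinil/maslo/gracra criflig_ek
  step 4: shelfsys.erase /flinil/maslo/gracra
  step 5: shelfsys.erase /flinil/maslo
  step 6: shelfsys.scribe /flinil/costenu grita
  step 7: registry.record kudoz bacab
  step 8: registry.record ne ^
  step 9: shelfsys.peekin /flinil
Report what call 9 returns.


! dig(/si_en) -> ok
! dig(/flinil/maslo) -> ok
! scribe(/flinil/maslo/gracra, criflig_ek) -> created
! erase(/flinil/maslo/gracra) -> ok
! erase(/flinil/maslo) -> ok
! scribe(/flinil/costenu, grita) -> created
! record(kudoz, bacab) -> furab
! record(ne, ^) -> nil
! peekin(/flinil) -> [costenu]

Answer: [costenu]


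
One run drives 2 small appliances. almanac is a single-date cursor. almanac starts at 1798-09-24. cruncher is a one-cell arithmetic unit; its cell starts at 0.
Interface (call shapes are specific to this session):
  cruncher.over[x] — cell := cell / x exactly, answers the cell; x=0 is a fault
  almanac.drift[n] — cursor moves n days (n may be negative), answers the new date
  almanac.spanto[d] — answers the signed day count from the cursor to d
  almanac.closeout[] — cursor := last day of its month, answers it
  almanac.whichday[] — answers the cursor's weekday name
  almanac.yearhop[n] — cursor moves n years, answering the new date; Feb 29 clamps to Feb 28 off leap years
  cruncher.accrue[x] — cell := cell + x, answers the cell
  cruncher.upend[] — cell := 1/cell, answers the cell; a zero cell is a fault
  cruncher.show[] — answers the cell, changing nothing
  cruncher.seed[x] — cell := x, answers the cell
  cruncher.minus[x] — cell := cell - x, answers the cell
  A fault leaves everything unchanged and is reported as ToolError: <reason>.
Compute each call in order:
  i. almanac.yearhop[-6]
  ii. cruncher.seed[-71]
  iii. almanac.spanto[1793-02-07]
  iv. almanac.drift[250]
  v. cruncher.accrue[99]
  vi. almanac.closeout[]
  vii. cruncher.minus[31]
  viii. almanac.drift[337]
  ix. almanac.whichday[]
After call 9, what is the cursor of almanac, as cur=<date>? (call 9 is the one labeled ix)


Act: almanac.yearhop[n=-6]
Obs: 1792-09-24
Act: cruncher.seed[x=-71]
Obs: -71
Act: almanac.spanto[d=1793-02-07]
Obs: 136
Act: almanac.drift[n=250]
Obs: 1793-06-01
Act: cruncher.accrue[x=99]
Obs: 28
Act: almanac.closeout[]
Obs: 1793-06-30
Act: cruncher.minus[x=31]
Obs: -3
Act: almanac.drift[n=337]
Obs: 1794-06-02
Act: almanac.whichday[]
Obs: Monday

Answer: cur=1794-06-02


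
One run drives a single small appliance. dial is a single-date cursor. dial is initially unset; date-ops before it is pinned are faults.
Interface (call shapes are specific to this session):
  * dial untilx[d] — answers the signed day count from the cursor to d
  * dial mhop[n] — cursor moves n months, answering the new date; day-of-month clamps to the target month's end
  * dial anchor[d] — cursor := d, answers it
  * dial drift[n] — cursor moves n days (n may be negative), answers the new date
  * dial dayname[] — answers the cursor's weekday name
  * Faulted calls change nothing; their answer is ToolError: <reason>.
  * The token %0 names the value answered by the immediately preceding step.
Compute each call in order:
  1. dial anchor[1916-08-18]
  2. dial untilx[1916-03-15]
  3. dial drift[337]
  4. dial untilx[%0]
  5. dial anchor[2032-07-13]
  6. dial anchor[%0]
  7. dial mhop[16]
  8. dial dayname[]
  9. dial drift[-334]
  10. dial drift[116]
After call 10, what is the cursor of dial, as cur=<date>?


→ dial anchor(d: 1916-08-18)
← 1916-08-18
→ dial untilx(d: 1916-03-15)
← -156
→ dial drift(n: 337)
← 1917-07-21
→ dial untilx(d: %0)
← 0
→ dial anchor(d: 2032-07-13)
← 2032-07-13
→ dial anchor(d: %0)
← 2032-07-13
→ dial mhop(n: 16)
← 2033-11-13
→ dial dayname()
← Sunday
→ dial drift(n: -334)
← 2032-12-14
→ dial drift(n: 116)
← 2033-04-09

Answer: cur=2033-04-09


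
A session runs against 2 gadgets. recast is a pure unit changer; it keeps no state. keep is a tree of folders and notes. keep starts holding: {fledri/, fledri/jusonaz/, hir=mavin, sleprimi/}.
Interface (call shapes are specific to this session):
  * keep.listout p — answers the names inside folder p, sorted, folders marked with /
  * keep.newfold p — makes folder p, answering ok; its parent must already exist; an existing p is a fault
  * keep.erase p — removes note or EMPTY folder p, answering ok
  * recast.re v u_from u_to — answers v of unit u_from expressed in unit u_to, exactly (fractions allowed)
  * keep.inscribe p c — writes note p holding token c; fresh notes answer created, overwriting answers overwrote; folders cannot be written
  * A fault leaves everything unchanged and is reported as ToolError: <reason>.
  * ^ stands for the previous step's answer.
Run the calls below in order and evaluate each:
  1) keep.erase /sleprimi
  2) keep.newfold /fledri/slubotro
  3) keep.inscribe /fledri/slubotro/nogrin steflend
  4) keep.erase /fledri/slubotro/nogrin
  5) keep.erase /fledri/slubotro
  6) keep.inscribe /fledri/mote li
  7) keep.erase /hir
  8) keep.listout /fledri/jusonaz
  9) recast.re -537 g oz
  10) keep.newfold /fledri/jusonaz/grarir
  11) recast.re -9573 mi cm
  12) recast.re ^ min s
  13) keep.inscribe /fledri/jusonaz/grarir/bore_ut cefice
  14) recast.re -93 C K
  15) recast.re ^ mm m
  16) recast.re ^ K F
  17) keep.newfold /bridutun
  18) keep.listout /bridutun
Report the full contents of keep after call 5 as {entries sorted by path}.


>>> erase p='/sleprimi'
[out] ok
>>> newfold p='/fledri/slubotro'
[out] ok
>>> inscribe p='/fledri/slubotro/nogrin' c='steflend'
[out] created
>>> erase p='/fledri/slubotro/nogrin'
[out] ok
>>> erase p='/fledri/slubotro'
[out] ok
>>> inscribe p='/fledri/mote' c='li'
[out] created
>>> erase p='/hir'
[out] ok
>>> listout p='/fledri/jusonaz'
[out] []
>>> re v='-537' u_from='g' u_to='oz'
[out] -859200000/45359237
>>> newfold p='/fledri/jusonaz/grarir'
[out] ok
>>> re v='-9573' u_from='mi' u_to='cm'
[out] -7703125056/5
>>> re v='^' u_from='min' u_to='s'
[out] -92437500672
>>> inscribe p='/fledri/jusonaz/grarir/bore_ut' c='cefice'
[out] created
>>> re v='-93' u_from='C' u_to='K'
[out] 3603/20
>>> re v='^' u_from='mm' u_to='m'
[out] 3603/20000
>>> re v='^' u_from='K' u_to='F'
[out] -45934573/100000
>>> newfold p='/bridutun'
[out] ok
>>> listout p='/bridutun'
[out] []

Answer: {fledri/, fledri/jusonaz/, hir=mavin}


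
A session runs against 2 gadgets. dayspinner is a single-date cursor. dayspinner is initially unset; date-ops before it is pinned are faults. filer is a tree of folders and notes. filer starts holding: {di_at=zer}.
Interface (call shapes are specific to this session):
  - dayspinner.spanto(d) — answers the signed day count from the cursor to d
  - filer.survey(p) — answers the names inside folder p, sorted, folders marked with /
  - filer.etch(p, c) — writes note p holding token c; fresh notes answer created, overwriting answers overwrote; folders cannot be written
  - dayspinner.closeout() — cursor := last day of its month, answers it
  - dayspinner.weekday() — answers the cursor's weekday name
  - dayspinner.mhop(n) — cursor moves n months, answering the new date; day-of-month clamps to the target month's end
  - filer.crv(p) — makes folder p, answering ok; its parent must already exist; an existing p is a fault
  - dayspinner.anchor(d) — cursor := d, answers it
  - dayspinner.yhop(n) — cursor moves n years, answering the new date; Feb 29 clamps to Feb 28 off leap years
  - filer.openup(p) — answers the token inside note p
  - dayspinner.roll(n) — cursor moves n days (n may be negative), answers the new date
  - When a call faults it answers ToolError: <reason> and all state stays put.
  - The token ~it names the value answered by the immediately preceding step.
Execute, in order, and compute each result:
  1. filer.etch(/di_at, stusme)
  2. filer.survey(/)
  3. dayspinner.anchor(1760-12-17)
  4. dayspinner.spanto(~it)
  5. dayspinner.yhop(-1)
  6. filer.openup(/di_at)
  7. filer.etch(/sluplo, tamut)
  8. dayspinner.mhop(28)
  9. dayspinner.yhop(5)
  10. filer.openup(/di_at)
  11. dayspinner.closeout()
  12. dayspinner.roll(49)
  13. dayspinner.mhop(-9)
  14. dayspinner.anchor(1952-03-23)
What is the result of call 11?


// 1. filer.etch(p→/di_at, c→stusme) -> overwrote
// 2. filer.survey(p→/) -> [di_at]
// 3. dayspinner.anchor(d→1760-12-17) -> 1760-12-17
// 4. dayspinner.spanto(d→~it) -> 0
// 5. dayspinner.yhop(n→-1) -> 1759-12-17
// 6. filer.openup(p→/di_at) -> stusme
// 7. filer.etch(p→/sluplo, c→tamut) -> created
// 8. dayspinner.mhop(n→28) -> 1762-04-17
// 9. dayspinner.yhop(n→5) -> 1767-04-17
// 10. filer.openup(p→/di_at) -> stusme
// 11. dayspinner.closeout() -> 1767-04-30
// 12. dayspinner.roll(n→49) -> 1767-06-18
// 13. dayspinner.mhop(n→-9) -> 1766-09-18
// 14. dayspinner.anchor(d→1952-03-23) -> 1952-03-23

Answer: 1767-04-30


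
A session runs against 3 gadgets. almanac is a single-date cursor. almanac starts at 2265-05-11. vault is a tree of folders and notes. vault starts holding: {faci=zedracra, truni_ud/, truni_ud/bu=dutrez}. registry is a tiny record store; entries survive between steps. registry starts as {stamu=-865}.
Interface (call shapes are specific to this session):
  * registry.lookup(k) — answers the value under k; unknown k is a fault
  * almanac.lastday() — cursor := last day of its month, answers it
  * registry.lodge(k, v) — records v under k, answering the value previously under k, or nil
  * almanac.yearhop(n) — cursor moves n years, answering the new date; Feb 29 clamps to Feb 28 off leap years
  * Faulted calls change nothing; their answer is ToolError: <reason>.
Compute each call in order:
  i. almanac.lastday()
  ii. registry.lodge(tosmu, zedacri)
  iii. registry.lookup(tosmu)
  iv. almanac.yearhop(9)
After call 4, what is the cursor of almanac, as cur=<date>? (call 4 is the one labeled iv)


// 1. lastday() -> 2265-05-31
// 2. lodge(tosmu, zedacri) -> nil
// 3. lookup(tosmu) -> zedacri
// 4. yearhop(9) -> 2274-05-31

Answer: cur=2274-05-31


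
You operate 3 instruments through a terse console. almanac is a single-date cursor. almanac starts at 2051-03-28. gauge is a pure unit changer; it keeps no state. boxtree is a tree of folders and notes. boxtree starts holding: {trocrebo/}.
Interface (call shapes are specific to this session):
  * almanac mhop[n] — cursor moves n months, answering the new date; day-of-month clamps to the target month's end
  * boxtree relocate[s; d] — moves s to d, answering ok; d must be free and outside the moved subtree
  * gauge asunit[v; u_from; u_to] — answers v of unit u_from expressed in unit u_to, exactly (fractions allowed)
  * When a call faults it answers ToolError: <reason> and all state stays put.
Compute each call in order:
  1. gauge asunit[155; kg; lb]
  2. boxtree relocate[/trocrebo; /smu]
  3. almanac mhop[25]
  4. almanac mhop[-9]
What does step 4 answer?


-> gauge asunit(v='155', u_from='kg', u_to='lb')
<- 15500000000/45359237
-> boxtree relocate(s='/trocrebo', d='/smu')
<- ok
-> almanac mhop(n='25')
<- 2053-04-28
-> almanac mhop(n='-9')
<- 2052-07-28

Answer: 2052-07-28


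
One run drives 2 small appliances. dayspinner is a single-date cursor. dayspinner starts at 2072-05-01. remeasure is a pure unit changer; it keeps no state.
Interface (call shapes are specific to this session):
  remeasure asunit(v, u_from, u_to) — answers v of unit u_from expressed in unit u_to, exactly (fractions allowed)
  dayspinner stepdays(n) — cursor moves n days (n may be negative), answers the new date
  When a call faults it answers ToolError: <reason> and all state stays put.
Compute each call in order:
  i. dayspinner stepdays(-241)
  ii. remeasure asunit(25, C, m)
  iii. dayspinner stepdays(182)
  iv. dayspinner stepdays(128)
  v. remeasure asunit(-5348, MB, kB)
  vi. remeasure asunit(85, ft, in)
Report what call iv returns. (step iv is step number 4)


Answer: 2072-07-09

Derivation:
Invoking dayspinner stepdays(n→-241), giving 2071-09-03.
Invoking remeasure asunit(v→25, u_from→C, u_to→m), → ToolError: incompatible units.
Calling dayspinner stepdays(n→182), — result: 2072-03-03.
I run dayspinner stepdays(n→128), → 2072-07-09.
I try remeasure asunit(v→-5348, u_from→MB, u_to→kB), yielding -5348000.
I use remeasure asunit(v→85, u_from→ft, u_to→in), and see 1020.


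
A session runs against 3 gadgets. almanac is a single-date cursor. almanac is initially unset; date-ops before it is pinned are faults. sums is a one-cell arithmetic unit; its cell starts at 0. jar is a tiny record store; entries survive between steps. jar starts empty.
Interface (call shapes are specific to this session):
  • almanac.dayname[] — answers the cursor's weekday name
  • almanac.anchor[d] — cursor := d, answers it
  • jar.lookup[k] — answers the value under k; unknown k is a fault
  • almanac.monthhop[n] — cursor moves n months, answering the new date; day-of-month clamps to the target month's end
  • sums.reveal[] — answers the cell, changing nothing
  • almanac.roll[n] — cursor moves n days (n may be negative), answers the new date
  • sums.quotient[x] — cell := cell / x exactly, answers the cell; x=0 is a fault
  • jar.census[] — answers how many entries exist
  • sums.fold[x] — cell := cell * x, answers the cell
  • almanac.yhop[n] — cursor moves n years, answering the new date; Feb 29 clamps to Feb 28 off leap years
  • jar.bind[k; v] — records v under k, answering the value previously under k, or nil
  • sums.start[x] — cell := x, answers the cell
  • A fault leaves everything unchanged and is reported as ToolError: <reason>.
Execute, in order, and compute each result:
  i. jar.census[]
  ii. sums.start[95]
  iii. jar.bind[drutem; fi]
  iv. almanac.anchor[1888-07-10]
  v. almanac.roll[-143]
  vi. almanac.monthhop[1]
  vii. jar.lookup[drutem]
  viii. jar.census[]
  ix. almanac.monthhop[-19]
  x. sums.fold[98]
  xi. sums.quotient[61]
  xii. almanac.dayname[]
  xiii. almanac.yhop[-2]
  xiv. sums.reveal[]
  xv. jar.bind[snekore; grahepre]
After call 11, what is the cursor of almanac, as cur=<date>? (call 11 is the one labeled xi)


Answer: cur=1886-08-18

Derivation:
! 1. census() ~> 0
! 2. start(x=95) ~> 95
! 3. bind(k=drutem, v=fi) ~> nil
! 4. anchor(d=1888-07-10) ~> 1888-07-10
! 5. roll(n=-143) ~> 1888-02-18
! 6. monthhop(n=1) ~> 1888-03-18
! 7. lookup(k=drutem) ~> fi
! 8. census() ~> 1
! 9. monthhop(n=-19) ~> 1886-08-18
! 10. fold(x=98) ~> 9310
! 11. quotient(x=61) ~> 9310/61
! 12. dayname() ~> Wednesday
! 13. yhop(n=-2) ~> 1884-08-18
! 14. reveal() ~> 9310/61
! 15. bind(k=snekore, v=grahepre) ~> nil


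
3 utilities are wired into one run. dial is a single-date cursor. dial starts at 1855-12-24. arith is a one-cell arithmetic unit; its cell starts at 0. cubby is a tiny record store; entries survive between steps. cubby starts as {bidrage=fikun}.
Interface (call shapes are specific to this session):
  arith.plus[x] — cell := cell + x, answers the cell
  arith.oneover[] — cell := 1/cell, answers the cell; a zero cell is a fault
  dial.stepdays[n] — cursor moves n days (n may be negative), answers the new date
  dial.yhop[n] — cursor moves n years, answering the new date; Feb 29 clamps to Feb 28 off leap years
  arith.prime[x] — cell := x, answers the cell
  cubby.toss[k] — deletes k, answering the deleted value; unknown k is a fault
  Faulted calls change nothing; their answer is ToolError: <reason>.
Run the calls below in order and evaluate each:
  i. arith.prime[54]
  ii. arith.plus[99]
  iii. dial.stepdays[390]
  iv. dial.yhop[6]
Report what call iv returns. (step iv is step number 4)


>> arith.prime(x→54)
<< 54
>> arith.plus(x→99)
<< 153
>> dial.stepdays(n→390)
<< 1857-01-17
>> dial.yhop(n→6)
<< 1863-01-17

Answer: 1863-01-17


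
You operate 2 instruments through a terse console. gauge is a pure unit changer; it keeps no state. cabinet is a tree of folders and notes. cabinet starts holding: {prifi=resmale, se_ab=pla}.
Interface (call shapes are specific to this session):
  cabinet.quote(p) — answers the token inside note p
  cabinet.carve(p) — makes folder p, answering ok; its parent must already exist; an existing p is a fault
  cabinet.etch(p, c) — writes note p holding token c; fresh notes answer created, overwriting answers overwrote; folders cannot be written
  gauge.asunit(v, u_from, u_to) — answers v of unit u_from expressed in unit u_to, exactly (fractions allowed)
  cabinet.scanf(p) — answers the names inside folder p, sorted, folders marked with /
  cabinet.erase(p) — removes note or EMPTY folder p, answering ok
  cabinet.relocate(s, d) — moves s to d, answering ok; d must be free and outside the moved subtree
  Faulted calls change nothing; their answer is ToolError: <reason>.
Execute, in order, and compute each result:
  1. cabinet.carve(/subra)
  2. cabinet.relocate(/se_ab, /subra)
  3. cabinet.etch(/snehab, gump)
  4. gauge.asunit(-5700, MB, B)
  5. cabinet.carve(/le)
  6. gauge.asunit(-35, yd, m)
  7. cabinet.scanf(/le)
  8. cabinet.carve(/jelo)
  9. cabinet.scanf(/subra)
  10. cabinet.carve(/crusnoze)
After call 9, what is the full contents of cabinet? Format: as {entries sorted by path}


Answer: {jelo/, le/, prifi=resmale, se_ab=pla, snehab=gump, subra/}

Derivation:
Step: carve[/subra]
Result: ok
Step: relocate[/se_ab; /subra]
Result: ToolError: exists
Step: etch[/snehab; gump]
Result: created
Step: asunit[-5700; MB; B]
Result: -5700000000
Step: carve[/le]
Result: ok
Step: asunit[-35; yd; m]
Result: -8001/250
Step: scanf[/le]
Result: []
Step: carve[/jelo]
Result: ok
Step: scanf[/subra]
Result: []
Step: carve[/crusnoze]
Result: ok


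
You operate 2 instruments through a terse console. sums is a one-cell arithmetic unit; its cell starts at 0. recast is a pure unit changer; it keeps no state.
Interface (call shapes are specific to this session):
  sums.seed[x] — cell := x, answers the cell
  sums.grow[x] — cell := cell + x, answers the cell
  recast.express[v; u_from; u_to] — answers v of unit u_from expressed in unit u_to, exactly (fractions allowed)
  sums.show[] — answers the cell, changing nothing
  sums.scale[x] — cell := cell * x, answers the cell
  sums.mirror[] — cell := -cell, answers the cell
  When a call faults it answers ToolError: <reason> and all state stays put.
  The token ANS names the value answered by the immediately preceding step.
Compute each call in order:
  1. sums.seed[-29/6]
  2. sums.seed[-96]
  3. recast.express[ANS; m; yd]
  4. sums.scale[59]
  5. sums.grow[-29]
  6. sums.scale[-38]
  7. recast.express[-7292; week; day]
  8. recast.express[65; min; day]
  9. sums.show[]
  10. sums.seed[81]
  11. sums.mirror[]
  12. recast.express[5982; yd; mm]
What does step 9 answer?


> sums.seed x='-29/6'
  -29/6
> sums.seed x='-96'
  -96
> recast.express v='ANS' u_from='m' u_to='yd'
  -40000/381
> sums.scale x='59'
  -5664
> sums.grow x='-29'
  -5693
> sums.scale x='-38'
  216334
> recast.express v='-7292' u_from='week' u_to='day'
  -51044
> recast.express v='65' u_from='min' u_to='day'
  13/288
> sums.show
  216334
> sums.seed x='81'
  81
> sums.mirror
  -81
> recast.express v='5982' u_from='yd' u_to='mm'
  27349704/5

Answer: 216334


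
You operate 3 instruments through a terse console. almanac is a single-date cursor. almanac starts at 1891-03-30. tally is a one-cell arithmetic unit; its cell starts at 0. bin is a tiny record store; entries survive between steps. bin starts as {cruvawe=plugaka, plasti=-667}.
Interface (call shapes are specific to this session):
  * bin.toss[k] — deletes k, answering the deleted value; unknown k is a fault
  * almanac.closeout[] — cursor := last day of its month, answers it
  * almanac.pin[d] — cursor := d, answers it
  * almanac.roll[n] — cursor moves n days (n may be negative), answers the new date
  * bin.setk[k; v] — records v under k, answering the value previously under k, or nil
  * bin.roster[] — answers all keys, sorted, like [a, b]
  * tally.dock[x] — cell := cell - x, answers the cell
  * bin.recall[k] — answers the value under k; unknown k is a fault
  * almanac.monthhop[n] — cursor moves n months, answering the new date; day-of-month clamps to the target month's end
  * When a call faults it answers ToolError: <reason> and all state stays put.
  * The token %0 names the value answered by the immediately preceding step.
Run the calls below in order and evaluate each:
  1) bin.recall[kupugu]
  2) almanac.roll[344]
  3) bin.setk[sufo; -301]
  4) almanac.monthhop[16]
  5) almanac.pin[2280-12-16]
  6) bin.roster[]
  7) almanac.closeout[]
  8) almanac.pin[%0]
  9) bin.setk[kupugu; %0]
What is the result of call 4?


Answer: 1893-07-08

Derivation:
% 1. bin.recall(k='kupugu') -> ToolError: no such key kupugu
% 2. almanac.roll(n='344') -> 1892-03-08
% 3. bin.setk(k='sufo', v='-301') -> nil
% 4. almanac.monthhop(n='16') -> 1893-07-08
% 5. almanac.pin(d='2280-12-16') -> 2280-12-16
% 6. bin.roster() -> [cruvawe, plasti, sufo]
% 7. almanac.closeout() -> 2280-12-31
% 8. almanac.pin(d='%0') -> 2280-12-31
% 9. bin.setk(k='kupugu', v='%0') -> nil


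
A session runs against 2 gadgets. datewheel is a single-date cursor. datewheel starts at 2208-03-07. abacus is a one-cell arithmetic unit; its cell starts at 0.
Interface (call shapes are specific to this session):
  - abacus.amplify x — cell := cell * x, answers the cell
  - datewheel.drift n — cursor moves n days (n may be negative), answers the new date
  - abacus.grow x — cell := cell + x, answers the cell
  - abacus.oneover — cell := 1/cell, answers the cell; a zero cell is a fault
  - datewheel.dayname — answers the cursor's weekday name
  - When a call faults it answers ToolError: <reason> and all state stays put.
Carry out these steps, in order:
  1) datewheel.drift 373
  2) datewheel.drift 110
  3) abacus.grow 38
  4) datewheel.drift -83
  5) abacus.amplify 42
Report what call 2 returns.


Act: drift[n='373']
Obs: 2209-03-15
Act: drift[n='110']
Obs: 2209-07-03
Act: grow[x='38']
Obs: 38
Act: drift[n='-83']
Obs: 2209-04-11
Act: amplify[x='42']
Obs: 1596

Answer: 2209-07-03


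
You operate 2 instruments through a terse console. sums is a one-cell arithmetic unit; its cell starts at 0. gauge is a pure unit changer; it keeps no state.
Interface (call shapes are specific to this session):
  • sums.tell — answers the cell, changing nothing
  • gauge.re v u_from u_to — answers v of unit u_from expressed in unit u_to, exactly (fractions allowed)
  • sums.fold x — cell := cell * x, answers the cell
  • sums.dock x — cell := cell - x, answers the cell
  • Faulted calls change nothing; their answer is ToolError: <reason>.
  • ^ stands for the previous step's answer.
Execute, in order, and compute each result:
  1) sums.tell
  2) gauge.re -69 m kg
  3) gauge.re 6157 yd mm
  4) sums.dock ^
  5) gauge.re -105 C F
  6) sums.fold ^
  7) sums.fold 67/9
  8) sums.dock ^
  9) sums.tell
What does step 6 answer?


Answer: 4419519228/5

Derivation:
Do: tell[]
See: 0
Do: re[v='-69'; u_from='m'; u_to='kg']
See: ToolError: incompatible units
Do: re[v='6157'; u_from='yd'; u_to='mm']
See: 28149804/5
Do: dock[x='^']
See: -28149804/5
Do: re[v='-105'; u_from='C'; u_to='F']
See: -157
Do: fold[x='^']
See: 4419519228/5
Do: fold[x='67/9']
See: 32900865364/5
Do: dock[x='^']
See: 0
Do: tell[]
See: 0


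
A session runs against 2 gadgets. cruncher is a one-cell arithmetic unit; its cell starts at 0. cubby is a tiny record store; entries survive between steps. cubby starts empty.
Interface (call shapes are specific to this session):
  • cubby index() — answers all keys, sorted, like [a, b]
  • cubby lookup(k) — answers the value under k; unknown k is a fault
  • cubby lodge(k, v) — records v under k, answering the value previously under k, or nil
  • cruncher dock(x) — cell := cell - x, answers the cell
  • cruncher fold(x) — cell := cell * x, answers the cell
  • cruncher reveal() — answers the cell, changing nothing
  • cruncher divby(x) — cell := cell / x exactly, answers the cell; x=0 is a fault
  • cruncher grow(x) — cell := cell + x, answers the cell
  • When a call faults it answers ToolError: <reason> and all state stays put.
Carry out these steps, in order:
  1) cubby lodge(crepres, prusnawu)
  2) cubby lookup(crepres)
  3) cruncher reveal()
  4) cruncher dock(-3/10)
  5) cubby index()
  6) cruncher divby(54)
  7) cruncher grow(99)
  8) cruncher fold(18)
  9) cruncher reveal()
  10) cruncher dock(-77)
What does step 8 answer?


Step: cubby lodge[crepres; prusnawu]
Result: nil
Step: cubby lookup[crepres]
Result: prusnawu
Step: cruncher reveal[]
Result: 0
Step: cruncher dock[-3/10]
Result: 3/10
Step: cubby index[]
Result: [crepres]
Step: cruncher divby[54]
Result: 1/180
Step: cruncher grow[99]
Result: 17821/180
Step: cruncher fold[18]
Result: 17821/10
Step: cruncher reveal[]
Result: 17821/10
Step: cruncher dock[-77]
Result: 18591/10

Answer: 17821/10


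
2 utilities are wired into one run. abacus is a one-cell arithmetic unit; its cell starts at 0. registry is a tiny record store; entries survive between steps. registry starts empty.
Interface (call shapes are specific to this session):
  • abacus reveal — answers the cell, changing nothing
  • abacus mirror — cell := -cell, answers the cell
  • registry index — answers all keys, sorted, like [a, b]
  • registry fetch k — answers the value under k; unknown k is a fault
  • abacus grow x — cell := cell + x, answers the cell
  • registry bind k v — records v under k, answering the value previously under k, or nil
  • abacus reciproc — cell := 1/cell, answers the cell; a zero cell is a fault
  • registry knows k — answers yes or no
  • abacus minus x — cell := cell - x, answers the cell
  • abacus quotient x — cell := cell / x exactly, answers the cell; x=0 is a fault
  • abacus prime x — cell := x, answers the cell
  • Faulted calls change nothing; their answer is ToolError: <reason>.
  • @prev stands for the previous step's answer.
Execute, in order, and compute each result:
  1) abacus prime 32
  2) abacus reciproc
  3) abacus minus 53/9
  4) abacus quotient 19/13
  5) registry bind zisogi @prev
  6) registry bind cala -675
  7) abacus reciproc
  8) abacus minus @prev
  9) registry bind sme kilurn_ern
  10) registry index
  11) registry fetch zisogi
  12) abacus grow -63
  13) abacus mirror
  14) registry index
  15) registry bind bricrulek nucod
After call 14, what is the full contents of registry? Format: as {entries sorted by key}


Answer: {cala=-675, sme=kilurn_ern, zisogi=-21931/5472}

Derivation:
Step: abacus prime[x=32]
Result: 32
Step: abacus reciproc[]
Result: 1/32
Step: abacus minus[x=53/9]
Result: -1687/288
Step: abacus quotient[x=19/13]
Result: -21931/5472
Step: registry bind[k=zisogi; v=@prev]
Result: nil
Step: registry bind[k=cala; v=-675]
Result: nil
Step: abacus reciproc[]
Result: -5472/21931
Step: abacus minus[x=@prev]
Result: 0
Step: registry bind[k=sme; v=kilurn_ern]
Result: nil
Step: registry index[]
Result: [cala, sme, zisogi]
Step: registry fetch[k=zisogi]
Result: -21931/5472
Step: abacus grow[x=-63]
Result: -63
Step: abacus mirror[]
Result: 63
Step: registry index[]
Result: [cala, sme, zisogi]
Step: registry bind[k=bricrulek; v=nucod]
Result: nil


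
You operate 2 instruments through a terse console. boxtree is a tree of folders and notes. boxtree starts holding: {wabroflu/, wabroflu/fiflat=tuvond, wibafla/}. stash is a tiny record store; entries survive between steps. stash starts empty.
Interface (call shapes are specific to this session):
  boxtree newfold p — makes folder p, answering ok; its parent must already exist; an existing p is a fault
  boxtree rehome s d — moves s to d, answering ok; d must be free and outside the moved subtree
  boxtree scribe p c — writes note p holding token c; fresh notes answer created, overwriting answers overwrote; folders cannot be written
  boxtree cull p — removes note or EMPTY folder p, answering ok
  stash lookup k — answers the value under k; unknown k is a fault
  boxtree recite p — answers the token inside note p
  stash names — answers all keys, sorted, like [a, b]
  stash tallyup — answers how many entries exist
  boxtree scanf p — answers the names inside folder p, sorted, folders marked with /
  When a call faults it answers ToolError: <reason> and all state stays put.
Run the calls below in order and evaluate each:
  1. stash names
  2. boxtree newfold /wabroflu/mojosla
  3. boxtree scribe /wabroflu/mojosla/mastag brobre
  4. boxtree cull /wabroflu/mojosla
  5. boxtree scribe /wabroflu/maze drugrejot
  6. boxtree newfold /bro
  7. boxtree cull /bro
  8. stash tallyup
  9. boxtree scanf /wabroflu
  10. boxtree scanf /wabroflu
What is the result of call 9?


Answer: [fiflat, maze, mojosla/]

Derivation:
==> stash names()
<== []
==> boxtree newfold(p='/wabroflu/mojosla')
<== ok
==> boxtree scribe(p='/wabroflu/mojosla/mastag', c='brobre')
<== created
==> boxtree cull(p='/wabroflu/mojosla')
<== ToolError: not empty
==> boxtree scribe(p='/wabroflu/maze', c='drugrejot')
<== created
==> boxtree newfold(p='/bro')
<== ok
==> boxtree cull(p='/bro')
<== ok
==> stash tallyup()
<== 0
==> boxtree scanf(p='/wabroflu')
<== [fiflat, maze, mojosla/]
==> boxtree scanf(p='/wabroflu')
<== [fiflat, maze, mojosla/]


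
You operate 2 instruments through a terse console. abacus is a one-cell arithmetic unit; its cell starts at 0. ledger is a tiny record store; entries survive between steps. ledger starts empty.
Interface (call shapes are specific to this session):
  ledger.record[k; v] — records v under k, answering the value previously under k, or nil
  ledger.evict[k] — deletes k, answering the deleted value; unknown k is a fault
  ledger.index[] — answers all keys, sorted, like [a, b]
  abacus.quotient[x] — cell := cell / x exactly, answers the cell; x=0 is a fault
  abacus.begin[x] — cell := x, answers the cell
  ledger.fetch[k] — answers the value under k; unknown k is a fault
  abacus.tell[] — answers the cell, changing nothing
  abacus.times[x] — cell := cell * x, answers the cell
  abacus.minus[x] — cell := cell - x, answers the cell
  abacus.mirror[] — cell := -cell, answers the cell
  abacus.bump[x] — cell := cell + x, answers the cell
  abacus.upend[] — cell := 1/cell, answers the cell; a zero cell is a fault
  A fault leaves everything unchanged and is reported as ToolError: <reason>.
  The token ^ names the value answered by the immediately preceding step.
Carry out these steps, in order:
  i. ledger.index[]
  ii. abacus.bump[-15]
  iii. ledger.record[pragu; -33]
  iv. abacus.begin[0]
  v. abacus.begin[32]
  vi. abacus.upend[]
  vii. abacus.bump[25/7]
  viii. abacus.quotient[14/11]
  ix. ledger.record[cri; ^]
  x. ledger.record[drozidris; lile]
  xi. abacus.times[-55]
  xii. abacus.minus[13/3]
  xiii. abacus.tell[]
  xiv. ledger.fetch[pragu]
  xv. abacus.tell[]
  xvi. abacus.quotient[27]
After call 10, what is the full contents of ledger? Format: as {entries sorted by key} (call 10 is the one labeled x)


Answer: {cri=8877/3136, drozidris=lile, pragu=-33}

Derivation:
% ledger.index() -> []
% abacus.bump(x=-15) -> -15
% ledger.record(k=pragu, v=-33) -> nil
% abacus.begin(x=0) -> 0
% abacus.begin(x=32) -> 32
% abacus.upend() -> 1/32
% abacus.bump(x=25/7) -> 807/224
% abacus.quotient(x=14/11) -> 8877/3136
% ledger.record(k=cri, v=^) -> nil
% ledger.record(k=drozidris, v=lile) -> nil
% abacus.times(x=-55) -> -488235/3136
% abacus.minus(x=13/3) -> -1505473/9408
% abacus.tell() -> -1505473/9408
% ledger.fetch(k=pragu) -> -33
% abacus.tell() -> -1505473/9408
% abacus.quotient(x=27) -> -1505473/254016


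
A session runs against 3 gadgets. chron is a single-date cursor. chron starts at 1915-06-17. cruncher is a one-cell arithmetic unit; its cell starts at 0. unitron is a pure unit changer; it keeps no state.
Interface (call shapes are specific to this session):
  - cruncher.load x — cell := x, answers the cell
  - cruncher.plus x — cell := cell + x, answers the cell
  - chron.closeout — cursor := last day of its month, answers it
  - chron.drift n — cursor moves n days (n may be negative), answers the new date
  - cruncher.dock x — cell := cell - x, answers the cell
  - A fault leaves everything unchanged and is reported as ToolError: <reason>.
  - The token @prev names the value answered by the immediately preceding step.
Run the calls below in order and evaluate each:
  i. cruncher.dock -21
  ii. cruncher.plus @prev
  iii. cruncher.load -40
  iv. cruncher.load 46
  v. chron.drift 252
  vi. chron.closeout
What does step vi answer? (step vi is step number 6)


Answer: 1916-02-29

Derivation:
Now I run dock passing -21, which returns 21.
I use plus passing @prev, giving 42.
Now I run load passing -40, → -40.
I run load passing 46, and get 46.
Next I call drift passing 252, → 1916-02-24.
Using closeout(), and get 1916-02-29.


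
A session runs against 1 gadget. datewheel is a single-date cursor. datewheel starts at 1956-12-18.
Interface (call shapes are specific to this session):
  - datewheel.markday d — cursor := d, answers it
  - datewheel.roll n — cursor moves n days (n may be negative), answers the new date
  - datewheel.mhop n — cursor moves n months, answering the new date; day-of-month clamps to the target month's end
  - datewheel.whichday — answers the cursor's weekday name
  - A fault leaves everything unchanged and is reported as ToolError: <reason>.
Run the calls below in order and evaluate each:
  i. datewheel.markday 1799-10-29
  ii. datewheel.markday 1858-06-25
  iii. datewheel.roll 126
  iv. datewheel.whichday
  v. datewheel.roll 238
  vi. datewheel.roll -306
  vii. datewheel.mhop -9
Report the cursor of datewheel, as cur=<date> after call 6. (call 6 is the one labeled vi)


;; datewheel.markday(d→1799-10-29) : 1799-10-29
;; datewheel.markday(d→1858-06-25) : 1858-06-25
;; datewheel.roll(n→126) : 1858-10-29
;; datewheel.whichday() : Friday
;; datewheel.roll(n→238) : 1859-06-24
;; datewheel.roll(n→-306) : 1858-08-22
;; datewheel.mhop(n→-9) : 1857-11-22

Answer: cur=1858-08-22
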